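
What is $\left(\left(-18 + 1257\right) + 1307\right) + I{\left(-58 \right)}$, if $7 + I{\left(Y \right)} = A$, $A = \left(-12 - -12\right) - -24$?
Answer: $2563$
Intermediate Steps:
$A = 24$ ($A = \left(-12 + 12\right) + 24 = 0 + 24 = 24$)
$I{\left(Y \right)} = 17$ ($I{\left(Y \right)} = -7 + 24 = 17$)
$\left(\left(-18 + 1257\right) + 1307\right) + I{\left(-58 \right)} = \left(\left(-18 + 1257\right) + 1307\right) + 17 = \left(1239 + 1307\right) + 17 = 2546 + 17 = 2563$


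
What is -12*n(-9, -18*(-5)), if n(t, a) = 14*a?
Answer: -15120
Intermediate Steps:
-12*n(-9, -18*(-5)) = -168*(-18*(-5)) = -168*90 = -12*1260 = -15120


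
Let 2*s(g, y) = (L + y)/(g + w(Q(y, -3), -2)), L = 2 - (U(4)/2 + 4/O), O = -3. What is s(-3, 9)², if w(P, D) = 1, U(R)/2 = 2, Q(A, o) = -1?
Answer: 961/144 ≈ 6.6736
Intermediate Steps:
U(R) = 4 (U(R) = 2*2 = 4)
L = 4/3 (L = 2 - (4/2 + 4/(-3)) = 2 - (4*(½) + 4*(-⅓)) = 2 - (2 - 4/3) = 2 - 1*⅔ = 2 - ⅔ = 4/3 ≈ 1.3333)
s(g, y) = (4/3 + y)/(2*(1 + g)) (s(g, y) = ((4/3 + y)/(g + 1))/2 = ((4/3 + y)/(1 + g))/2 = (4/3 + y)/(2*(1 + g)))
s(-3, 9)² = ((4 + 3*9)/(6*(1 - 3)))² = ((⅙)*(4 + 27)/(-2))² = ((⅙)*(-½)*31)² = (-31/12)² = 961/144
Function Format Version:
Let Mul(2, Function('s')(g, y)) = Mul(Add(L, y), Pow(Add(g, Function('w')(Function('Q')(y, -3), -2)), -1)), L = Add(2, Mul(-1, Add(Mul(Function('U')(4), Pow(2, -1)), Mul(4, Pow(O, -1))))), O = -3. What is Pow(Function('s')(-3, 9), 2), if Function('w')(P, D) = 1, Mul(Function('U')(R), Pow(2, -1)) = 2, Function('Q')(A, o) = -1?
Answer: Rational(961, 144) ≈ 6.6736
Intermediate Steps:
Function('U')(R) = 4 (Function('U')(R) = Mul(2, 2) = 4)
L = Rational(4, 3) (L = Add(2, Mul(-1, Add(Mul(4, Pow(2, -1)), Mul(4, Pow(-3, -1))))) = Add(2, Mul(-1, Add(Mul(4, Rational(1, 2)), Mul(4, Rational(-1, 3))))) = Add(2, Mul(-1, Add(2, Rational(-4, 3)))) = Add(2, Mul(-1, Rational(2, 3))) = Add(2, Rational(-2, 3)) = Rational(4, 3) ≈ 1.3333)
Function('s')(g, y) = Mul(Rational(1, 2), Pow(Add(1, g), -1), Add(Rational(4, 3), y)) (Function('s')(g, y) = Mul(Rational(1, 2), Mul(Add(Rational(4, 3), y), Pow(Add(g, 1), -1))) = Mul(Rational(1, 2), Mul(Add(Rational(4, 3), y), Pow(Add(1, g), -1))) = Mul(Rational(1, 2), Mul(Pow(Add(1, g), -1), Add(Rational(4, 3), y))) = Mul(Rational(1, 2), Pow(Add(1, g), -1), Add(Rational(4, 3), y)))
Pow(Function('s')(-3, 9), 2) = Pow(Mul(Rational(1, 6), Pow(Add(1, -3), -1), Add(4, Mul(3, 9))), 2) = Pow(Mul(Rational(1, 6), Pow(-2, -1), Add(4, 27)), 2) = Pow(Mul(Rational(1, 6), Rational(-1, 2), 31), 2) = Pow(Rational(-31, 12), 2) = Rational(961, 144)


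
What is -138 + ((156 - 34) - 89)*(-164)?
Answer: -5550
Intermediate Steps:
-138 + ((156 - 34) - 89)*(-164) = -138 + (122 - 89)*(-164) = -138 + 33*(-164) = -138 - 5412 = -5550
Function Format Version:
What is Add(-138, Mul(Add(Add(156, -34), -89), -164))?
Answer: -5550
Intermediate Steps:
Add(-138, Mul(Add(Add(156, -34), -89), -164)) = Add(-138, Mul(Add(122, -89), -164)) = Add(-138, Mul(33, -164)) = Add(-138, -5412) = -5550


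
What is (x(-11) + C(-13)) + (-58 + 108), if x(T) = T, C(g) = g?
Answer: 26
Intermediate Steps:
(x(-11) + C(-13)) + (-58 + 108) = (-11 - 13) + (-58 + 108) = -24 + 50 = 26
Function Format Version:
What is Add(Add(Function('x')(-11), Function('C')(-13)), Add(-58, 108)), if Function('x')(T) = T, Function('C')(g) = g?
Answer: 26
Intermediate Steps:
Add(Add(Function('x')(-11), Function('C')(-13)), Add(-58, 108)) = Add(Add(-11, -13), Add(-58, 108)) = Add(-24, 50) = 26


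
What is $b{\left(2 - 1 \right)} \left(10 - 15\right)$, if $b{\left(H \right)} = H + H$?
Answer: $-10$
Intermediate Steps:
$b{\left(H \right)} = 2 H$
$b{\left(2 - 1 \right)} \left(10 - 15\right) = 2 \left(2 - 1\right) \left(10 - 15\right) = 2 \cdot 1 \left(-5\right) = 2 \left(-5\right) = -10$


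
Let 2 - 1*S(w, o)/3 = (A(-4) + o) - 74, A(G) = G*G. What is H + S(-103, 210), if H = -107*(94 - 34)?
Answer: -6870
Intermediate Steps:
A(G) = G**2
S(w, o) = 180 - 3*o (S(w, o) = 6 - 3*(((-4)**2 + o) - 74) = 6 - 3*((16 + o) - 74) = 6 - 3*(-58 + o) = 6 + (174 - 3*o) = 180 - 3*o)
H = -6420 (H = -107*60 = -6420)
H + S(-103, 210) = -6420 + (180 - 3*210) = -6420 + (180 - 630) = -6420 - 450 = -6870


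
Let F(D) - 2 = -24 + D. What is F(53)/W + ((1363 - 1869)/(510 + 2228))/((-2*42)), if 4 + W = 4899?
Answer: 4803311/562905420 ≈ 0.0085331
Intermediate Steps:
W = 4895 (W = -4 + 4899 = 4895)
F(D) = -22 + D (F(D) = 2 + (-24 + D) = -22 + D)
F(53)/W + ((1363 - 1869)/(510 + 2228))/((-2*42)) = (-22 + 53)/4895 + ((1363 - 1869)/(510 + 2228))/((-2*42)) = 31*(1/4895) - 506/2738/(-84) = 31/4895 - 506*1/2738*(-1/84) = 31/4895 - 253/1369*(-1/84) = 31/4895 + 253/114996 = 4803311/562905420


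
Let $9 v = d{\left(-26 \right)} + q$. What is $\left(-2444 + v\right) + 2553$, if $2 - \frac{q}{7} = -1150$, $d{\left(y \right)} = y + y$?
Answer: $\frac{8993}{9} \approx 999.22$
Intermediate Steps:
$d{\left(y \right)} = 2 y$
$q = 8064$ ($q = 14 - -8050 = 14 + 8050 = 8064$)
$v = \frac{8012}{9}$ ($v = \frac{2 \left(-26\right) + 8064}{9} = \frac{-52 + 8064}{9} = \frac{1}{9} \cdot 8012 = \frac{8012}{9} \approx 890.22$)
$\left(-2444 + v\right) + 2553 = \left(-2444 + \frac{8012}{9}\right) + 2553 = - \frac{13984}{9} + 2553 = \frac{8993}{9}$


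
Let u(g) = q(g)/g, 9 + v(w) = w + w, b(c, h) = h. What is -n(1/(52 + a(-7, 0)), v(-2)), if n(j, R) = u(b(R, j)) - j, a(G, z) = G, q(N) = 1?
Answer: -2024/45 ≈ -44.978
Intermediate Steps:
v(w) = -9 + 2*w (v(w) = -9 + (w + w) = -9 + 2*w)
u(g) = 1/g
n(j, R) = 1/j - j
-n(1/(52 + a(-7, 0)), v(-2)) = -(1/(1/(52 - 7)) - 1/(52 - 7)) = -(1/(1/45) - 1/45) = -(1/(1/45) - 1*1/45) = -(45 - 1/45) = -1*2024/45 = -2024/45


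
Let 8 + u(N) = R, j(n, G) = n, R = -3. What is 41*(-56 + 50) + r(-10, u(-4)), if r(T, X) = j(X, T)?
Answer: -257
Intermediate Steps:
u(N) = -11 (u(N) = -8 - 3 = -11)
r(T, X) = X
41*(-56 + 50) + r(-10, u(-4)) = 41*(-56 + 50) - 11 = 41*(-6) - 11 = -246 - 11 = -257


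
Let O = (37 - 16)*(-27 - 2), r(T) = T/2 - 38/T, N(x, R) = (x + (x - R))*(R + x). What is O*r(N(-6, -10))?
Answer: -144333/16 ≈ -9020.8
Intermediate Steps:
N(x, R) = (R + x)*(-R + 2*x) (N(x, R) = (-R + 2*x)*(R + x) = (R + x)*(-R + 2*x))
r(T) = T/2 - 38/T (r(T) = T*(1/2) - 38/T = T/2 - 38/T)
O = -609 (O = 21*(-29) = -609)
O*r(N(-6, -10)) = -609*((-1*(-10)**2 + 2*(-6)**2 - 10*(-6))/2 - 38/(-1*(-10)**2 + 2*(-6)**2 - 10*(-6))) = -609*((-1*100 + 2*36 + 60)/2 - 38/(-1*100 + 2*36 + 60)) = -609*((-100 + 72 + 60)/2 - 38/(-100 + 72 + 60)) = -609*((1/2)*32 - 38/32) = -609*(16 - 38*1/32) = -609*(16 - 19/16) = -609*237/16 = -144333/16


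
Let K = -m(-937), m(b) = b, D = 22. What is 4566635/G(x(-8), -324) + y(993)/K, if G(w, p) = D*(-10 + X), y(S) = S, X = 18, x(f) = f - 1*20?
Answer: 4279111763/164912 ≈ 25948.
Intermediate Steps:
x(f) = -20 + f (x(f) = f - 20 = -20 + f)
G(w, p) = 176 (G(w, p) = 22*(-10 + 18) = 22*8 = 176)
K = 937 (K = -1*(-937) = 937)
4566635/G(x(-8), -324) + y(993)/K = 4566635/176 + 993/937 = 4279111763/164912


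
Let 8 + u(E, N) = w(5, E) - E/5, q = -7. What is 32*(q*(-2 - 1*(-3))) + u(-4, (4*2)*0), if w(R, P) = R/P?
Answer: -4649/20 ≈ -232.45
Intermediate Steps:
u(E, N) = -8 + 5/E - E/5 (u(E, N) = -8 + (5/E - E/5) = -8 + 5/E - E/5)
32*(q*(-2 - 1*(-3))) + u(-4, (4*2)*0) = 32*(-7*(-2 - 1*(-3))) + (-8 + 5/(-4) - ⅕*(-4)) = 32*(-7*(-2 + 3)) + (-8 + 5*(-¼) + ⅘) = 32*(-7*1) + (-8 - 5/4 + ⅘) = 32*(-7) - 169/20 = -224 - 169/20 = -4649/20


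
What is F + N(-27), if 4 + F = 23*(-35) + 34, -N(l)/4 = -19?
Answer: -699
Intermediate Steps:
N(l) = 76 (N(l) = -4*(-19) = 76)
F = -775 (F = -4 + (23*(-35) + 34) = -4 + (-805 + 34) = -4 - 771 = -775)
F + N(-27) = -775 + 76 = -699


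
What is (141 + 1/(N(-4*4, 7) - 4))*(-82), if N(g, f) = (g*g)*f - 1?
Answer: -20661376/1787 ≈ -11562.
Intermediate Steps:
N(g, f) = -1 + f*g**2 (N(g, f) = g**2*f - 1 = f*g**2 - 1 = -1 + f*g**2)
(141 + 1/(N(-4*4, 7) - 4))*(-82) = (141 + 1/((-1 + 7*(-4*4)**2) - 4))*(-82) = (141 + 1/((-1 + 7*(-16)**2) - 4))*(-82) = (141 + 1/((-1 + 7*256) - 4))*(-82) = (141 + 1/((-1 + 1792) - 4))*(-82) = (141 + 1/(1791 - 4))*(-82) = (141 + 1/1787)*(-82) = (251968/1787)*(-82) = -20661376/1787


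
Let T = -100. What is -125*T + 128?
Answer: 12628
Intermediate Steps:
-125*T + 128 = -125*(-100) + 128 = 12500 + 128 = 12628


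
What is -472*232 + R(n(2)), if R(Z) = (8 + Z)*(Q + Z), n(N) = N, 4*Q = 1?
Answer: -218963/2 ≈ -1.0948e+5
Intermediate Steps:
Q = 1/4 (Q = (1/4)*1 = 1/4 ≈ 0.25000)
R(Z) = (8 + Z)*(1/4 + Z)
-472*232 + R(n(2)) = -472*232 + (2 + 2**2 + (33/4)*2) = -109504 + (2 + 4 + 33/2) = -109504 + 45/2 = -218963/2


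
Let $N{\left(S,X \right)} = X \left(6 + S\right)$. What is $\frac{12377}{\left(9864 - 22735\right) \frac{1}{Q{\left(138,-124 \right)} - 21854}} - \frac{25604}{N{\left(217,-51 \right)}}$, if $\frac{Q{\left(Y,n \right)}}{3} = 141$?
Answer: $\frac{3017034710735}{146381883} \approx 20611.0$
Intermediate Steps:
$Q{\left(Y,n \right)} = 423$ ($Q{\left(Y,n \right)} = 3 \cdot 141 = 423$)
$\frac{12377}{\left(9864 - 22735\right) \frac{1}{Q{\left(138,-124 \right)} - 21854}} - \frac{25604}{N{\left(217,-51 \right)}} = \frac{12377}{\left(9864 - 22735\right) \frac{1}{423 - 21854}} - \frac{25604}{\left(-51\right) \left(6 + 217\right)} = \frac{12377}{\left(-12871\right) \frac{1}{-21431}} - \frac{25604}{\left(-51\right) 223} = \frac{12377}{\left(-12871\right) \left(- \frac{1}{21431}\right)} - \frac{25604}{-11373} = \frac{12377}{\frac{12871}{21431}} - - \frac{25604}{11373} = 12377 \cdot \frac{21431}{12871} + \frac{25604}{11373} = \frac{265251487}{12871} + \frac{25604}{11373} = \frac{3017034710735}{146381883}$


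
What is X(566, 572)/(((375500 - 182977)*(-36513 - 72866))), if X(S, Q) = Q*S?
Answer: -323752/21057973217 ≈ -1.5374e-5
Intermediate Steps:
X(566, 572)/(((375500 - 182977)*(-36513 - 72866))) = (572*566)/(((375500 - 182977)*(-36513 - 72866))) = 323752/((192523*(-109379))) = 323752/(-21057973217) = 323752*(-1/21057973217) = -323752/21057973217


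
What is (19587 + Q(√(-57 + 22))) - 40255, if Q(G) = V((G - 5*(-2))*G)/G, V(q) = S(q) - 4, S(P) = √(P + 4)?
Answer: -20668 + I*√35*(4 - √(4 + I*√35*(10 + I*√35)))/35 ≈ -20667.0 - 0.038926*I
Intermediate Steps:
S(P) = √(4 + P)
V(q) = -4 + √(4 + q) (V(q) = √(4 + q) - 4 = -4 + √(4 + q))
Q(G) = (-4 + √(4 + G*(10 + G)))/G (Q(G) = (-4 + √(4 + (G - 5*(-2))*G))/G = (-4 + √(4 + (G + 10)*G))/G = (-4 + √(4 + (10 + G)*G))/G = (-4 + √(4 + G*(10 + G)))/G)
(19587 + Q(√(-57 + 22))) - 40255 = (19587 + (-4 + √(4 + √(-57 + 22)*(10 + √(-57 + 22))))/(√(-57 + 22))) - 40255 = (19587 + (-4 + √(4 + √(-35)*(10 + √(-35))))/(√(-35))) - 40255 = (19587 + (-4 + √(4 + (I*√35)*(10 + I*√35)))/((I*√35))) - 40255 = (19587 + (-I*√35/35)*(-4 + √(4 + I*√35*(10 + I*√35)))) - 40255 = (19587 - I*√35*(-4 + √(4 + I*√35*(10 + I*√35)))/35) - 40255 = -20668 - I*√35*(-4 + √(4 + I*√35*(10 + I*√35)))/35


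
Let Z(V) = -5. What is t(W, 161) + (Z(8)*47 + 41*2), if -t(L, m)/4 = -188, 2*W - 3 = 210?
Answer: 599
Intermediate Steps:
W = 213/2 (W = 3/2 + (½)*210 = 3/2 + 105 = 213/2 ≈ 106.50)
t(L, m) = 752 (t(L, m) = -4*(-188) = 752)
t(W, 161) + (Z(8)*47 + 41*2) = 752 + (-5*47 + 41*2) = 752 + (-235 + 82) = 752 - 153 = 599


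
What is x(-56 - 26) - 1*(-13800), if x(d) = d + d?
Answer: 13636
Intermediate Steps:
x(d) = 2*d
x(-56 - 26) - 1*(-13800) = 2*(-56 - 26) - 1*(-13800) = 2*(-82) + 13800 = -164 + 13800 = 13636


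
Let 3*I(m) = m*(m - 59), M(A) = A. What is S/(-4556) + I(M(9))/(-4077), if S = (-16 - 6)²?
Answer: -107489/1547901 ≈ -0.069442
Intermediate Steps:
S = 484 (S = (-22)² = 484)
I(m) = m*(-59 + m)/3 (I(m) = (m*(m - 59))/3 = (m*(-59 + m))/3 = m*(-59 + m)/3)
S/(-4556) + I(M(9))/(-4077) = 484/(-4556) + ((⅓)*9*(-59 + 9))/(-4077) = 484*(-1/4556) + ((⅓)*9*(-50))*(-1/4077) = -121/1139 - 150*(-1/4077) = -121/1139 + 50/1359 = -107489/1547901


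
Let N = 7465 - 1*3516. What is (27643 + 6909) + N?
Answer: 38501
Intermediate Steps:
N = 3949 (N = 7465 - 3516 = 3949)
(27643 + 6909) + N = (27643 + 6909) + 3949 = 34552 + 3949 = 38501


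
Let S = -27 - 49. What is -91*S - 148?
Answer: 6768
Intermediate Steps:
S = -76
-91*S - 148 = -91*(-76) - 148 = 6916 - 148 = 6768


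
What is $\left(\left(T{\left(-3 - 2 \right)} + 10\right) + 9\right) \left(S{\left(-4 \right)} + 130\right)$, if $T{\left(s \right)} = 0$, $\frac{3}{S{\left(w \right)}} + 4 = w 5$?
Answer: $\frac{19741}{8} \approx 2467.6$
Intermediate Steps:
$S{\left(w \right)} = \frac{3}{-4 + 5 w}$ ($S{\left(w \right)} = \frac{3}{-4 + w 5} = \frac{3}{-4 + 5 w}$)
$\left(\left(T{\left(-3 - 2 \right)} + 10\right) + 9\right) \left(S{\left(-4 \right)} + 130\right) = \left(\left(0 + 10\right) + 9\right) \left(\frac{3}{-4 + 5 \left(-4\right)} + 130\right) = \left(10 + 9\right) \left(\frac{3}{-4 - 20} + 130\right) = 19 \left(\frac{3}{-24} + 130\right) = 19 \left(3 \left(- \frac{1}{24}\right) + 130\right) = 19 \left(- \frac{1}{8} + 130\right) = 19 \cdot \frac{1039}{8} = \frac{19741}{8}$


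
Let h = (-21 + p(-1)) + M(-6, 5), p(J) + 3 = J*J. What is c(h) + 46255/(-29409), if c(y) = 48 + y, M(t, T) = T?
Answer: 836015/29409 ≈ 28.427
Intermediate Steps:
p(J) = -3 + J² (p(J) = -3 + J*J = -3 + J²)
h = -18 (h = (-21 + (-3 + (-1)²)) + 5 = (-21 + (-3 + 1)) + 5 = (-21 - 2) + 5 = -23 + 5 = -18)
c(h) + 46255/(-29409) = (48 - 18) + 46255/(-29409) = 30 + 46255*(-1/29409) = 30 - 46255/29409 = 836015/29409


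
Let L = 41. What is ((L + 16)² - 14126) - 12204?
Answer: -23081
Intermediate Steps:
((L + 16)² - 14126) - 12204 = ((41 + 16)² - 14126) - 12204 = (57² - 14126) - 12204 = (3249 - 14126) - 12204 = -10877 - 12204 = -23081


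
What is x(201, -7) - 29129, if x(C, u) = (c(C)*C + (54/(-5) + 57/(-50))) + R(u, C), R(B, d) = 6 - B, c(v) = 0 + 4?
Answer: -1416197/50 ≈ -28324.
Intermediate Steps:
c(v) = 4
x(C, u) = -297/50 - u + 4*C (x(C, u) = (4*C + (54/(-5) + 57/(-50))) + (6 - u) = (4*C + (54*(-⅕) + 57*(-1/50))) + (6 - u) = (4*C + (-54/5 - 57/50)) + (6 - u) = (4*C - 597/50) + (6 - u) = (-597/50 + 4*C) + (6 - u) = -297/50 - u + 4*C)
x(201, -7) - 29129 = (-297/50 - 1*(-7) + 4*201) - 29129 = (-297/50 + 7 + 804) - 29129 = 40253/50 - 29129 = -1416197/50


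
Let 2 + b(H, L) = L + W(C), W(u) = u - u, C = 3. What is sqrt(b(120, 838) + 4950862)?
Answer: sqrt(4951698) ≈ 2225.2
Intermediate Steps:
W(u) = 0
b(H, L) = -2 + L (b(H, L) = -2 + (L + 0) = -2 + L)
sqrt(b(120, 838) + 4950862) = sqrt((-2 + 838) + 4950862) = sqrt(836 + 4950862) = sqrt(4951698)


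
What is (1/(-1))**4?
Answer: 1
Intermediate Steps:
(1/(-1))**4 = (-1)**4 = 1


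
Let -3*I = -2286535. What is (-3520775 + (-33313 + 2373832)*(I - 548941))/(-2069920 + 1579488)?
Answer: -6317500119/6208 ≈ -1.0176e+6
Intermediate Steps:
I = 2286535/3 (I = -⅓*(-2286535) = 2286535/3 ≈ 7.6218e+5)
(-3520775 + (-33313 + 2373832)*(I - 548941))/(-2069920 + 1579488) = (-3520775 + (-33313 + 2373832)*(2286535/3 - 548941))/(-2069920 + 1579488) = (-3520775 + 2340519*(639712/3))/(-490432) = (-3520775 + 499086030176)*(-1/490432) = 499082509401*(-1/490432) = -6317500119/6208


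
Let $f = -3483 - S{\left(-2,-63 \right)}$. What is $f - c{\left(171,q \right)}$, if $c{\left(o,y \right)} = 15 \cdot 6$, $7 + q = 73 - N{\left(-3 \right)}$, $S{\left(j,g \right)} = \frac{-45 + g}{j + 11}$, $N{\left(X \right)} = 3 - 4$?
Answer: $-3561$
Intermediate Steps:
$N{\left(X \right)} = -1$
$S{\left(j,g \right)} = \frac{-45 + g}{11 + j}$
$q = 67$ ($q = -7 + \left(73 - -1\right) = -7 + \left(73 + 1\right) = -7 + 74 = 67$)
$c{\left(o,y \right)} = 90$
$f = -3471$ ($f = -3483 - \frac{-45 - 63}{11 - 2} = -3483 - \frac{1}{9} \left(-108\right) = -3483 - -12 = -3483 + 12 = -3471$)
$f - c{\left(171,q \right)} = -3471 - 90 = -3561$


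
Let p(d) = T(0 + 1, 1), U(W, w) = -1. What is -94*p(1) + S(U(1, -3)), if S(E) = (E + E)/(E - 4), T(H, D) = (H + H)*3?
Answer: -2818/5 ≈ -563.60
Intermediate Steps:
T(H, D) = 6*H (T(H, D) = (2*H)*3 = 6*H)
p(d) = 6 (p(d) = 6*(0 + 1) = 6*1 = 6)
S(E) = 2*E/(-4 + E) (S(E) = (2*E)/(-4 + E) = 2*E/(-4 + E))
-94*p(1) + S(U(1, -3)) = -94*6 + 2*(-1)/(-4 - 1) = -564 + 2*(-1)/(-5) = -564 + 2*(-1)*(-⅕) = -564 + ⅖ = -2818/5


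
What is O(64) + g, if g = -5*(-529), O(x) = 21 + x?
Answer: 2730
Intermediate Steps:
g = 2645
O(64) + g = (21 + 64) + 2645 = 85 + 2645 = 2730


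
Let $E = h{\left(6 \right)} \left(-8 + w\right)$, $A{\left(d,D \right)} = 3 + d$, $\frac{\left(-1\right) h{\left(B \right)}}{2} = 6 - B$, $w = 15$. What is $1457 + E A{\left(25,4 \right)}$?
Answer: $1457$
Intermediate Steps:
$h{\left(B \right)} = -12 + 2 B$ ($h{\left(B \right)} = - 2 \left(6 - B\right) = -12 + 2 B$)
$E = 0$ ($E = \left(-12 + 2 \cdot 6\right) \left(-8 + 15\right) = \left(-12 + 12\right) 7 = 0 \cdot 7 = 0$)
$1457 + E A{\left(25,4 \right)} = 1457 + 0 \left(3 + 25\right) = 1457 + 0 \cdot 28 = 1457 + 0 = 1457$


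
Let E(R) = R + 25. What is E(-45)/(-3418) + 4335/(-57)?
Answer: -2469315/32471 ≈ -76.047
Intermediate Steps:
E(R) = 25 + R
E(-45)/(-3418) + 4335/(-57) = (25 - 45)/(-3418) + 4335/(-57) = -20*(-1/3418) + 4335*(-1/57) = 10/1709 - 1445/19 = -2469315/32471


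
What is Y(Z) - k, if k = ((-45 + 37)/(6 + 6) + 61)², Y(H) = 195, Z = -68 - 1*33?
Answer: -31006/9 ≈ -3445.1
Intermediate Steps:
Z = -101 (Z = -68 - 33 = -101)
k = 32761/9 (k = (-8/12 + 61)² = (-8*1/12 + 61)² = (-⅔ + 61)² = (181/3)² = 32761/9 ≈ 3640.1)
Y(Z) - k = 195 - 1*32761/9 = 195 - 32761/9 = -31006/9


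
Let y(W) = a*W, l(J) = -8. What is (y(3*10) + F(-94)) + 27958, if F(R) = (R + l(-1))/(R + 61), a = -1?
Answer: 307242/11 ≈ 27931.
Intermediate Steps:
F(R) = (-8 + R)/(61 + R) (F(R) = (R - 8)/(R + 61) = (-8 + R)/(61 + R))
y(W) = -W
(y(3*10) + F(-94)) + 27958 = (-3*10 + (-8 - 94)/(61 - 94)) + 27958 = (-1*30 - 102/(-33)) + 27958 = (-30 - 1/33*(-102)) + 27958 = (-30 + 34/11) + 27958 = -296/11 + 27958 = 307242/11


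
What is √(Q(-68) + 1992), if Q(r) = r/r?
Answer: √1993 ≈ 44.643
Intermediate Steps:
Q(r) = 1
√(Q(-68) + 1992) = √(1 + 1992) = √1993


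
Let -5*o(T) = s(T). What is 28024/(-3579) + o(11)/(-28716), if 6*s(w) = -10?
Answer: -804738377/102774564 ≈ -7.8301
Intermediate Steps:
s(w) = -5/3 (s(w) = (1/6)*(-10) = -5/3)
o(T) = 1/3 (o(T) = -1/5*(-5/3) = 1/3)
28024/(-3579) + o(11)/(-28716) = 28024/(-3579) + (1/3)/(-28716) = 28024*(-1/3579) + (1/3)*(-1/28716) = -28024/3579 - 1/86148 = -804738377/102774564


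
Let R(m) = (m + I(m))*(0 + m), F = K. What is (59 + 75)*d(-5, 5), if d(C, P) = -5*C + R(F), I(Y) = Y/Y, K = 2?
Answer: 4154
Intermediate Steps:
F = 2
I(Y) = 1
R(m) = m*(1 + m) (R(m) = (m + 1)*(0 + m) = (1 + m)*m = m*(1 + m))
d(C, P) = 6 - 5*C (d(C, P) = -5*C + 2*(1 + 2) = -5*C + 2*3 = -5*C + 6 = 6 - 5*C)
(59 + 75)*d(-5, 5) = (59 + 75)*(6 - 5*(-5)) = 134*(6 + 25) = 134*31 = 4154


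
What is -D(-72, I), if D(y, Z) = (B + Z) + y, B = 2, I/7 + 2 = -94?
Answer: 742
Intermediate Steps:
I = -672 (I = -14 + 7*(-94) = -14 - 658 = -672)
D(y, Z) = 2 + Z + y (D(y, Z) = (2 + Z) + y = 2 + Z + y)
-D(-72, I) = -(2 - 672 - 72) = -1*(-742) = 742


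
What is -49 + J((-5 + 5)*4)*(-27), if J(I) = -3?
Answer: 32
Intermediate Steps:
-49 + J((-5 + 5)*4)*(-27) = -49 - 3*(-27) = -49 + 81 = 32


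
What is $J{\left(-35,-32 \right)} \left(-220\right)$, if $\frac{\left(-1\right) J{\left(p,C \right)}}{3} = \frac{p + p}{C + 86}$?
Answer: $- \frac{7700}{9} \approx -855.56$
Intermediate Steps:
$J{\left(p,C \right)} = - \frac{6 p}{86 + C}$ ($J{\left(p,C \right)} = - 3 \frac{p + p}{C + 86} = - 3 \frac{2 p}{86 + C} = - \frac{6 p}{86 + C}$)
$J{\left(-35,-32 \right)} \left(-220\right) = \left(-6\right) \left(-35\right) \frac{1}{86 - 32} \left(-220\right) = \left(-6\right) \left(-35\right) \frac{1}{54} \left(-220\right) = \frac{35}{9} \left(-220\right) = - \frac{7700}{9}$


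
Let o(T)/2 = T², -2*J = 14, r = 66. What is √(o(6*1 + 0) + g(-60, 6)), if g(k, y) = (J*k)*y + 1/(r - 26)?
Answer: √1036810/20 ≈ 50.912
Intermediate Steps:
J = -7 (J = -½*14 = -7)
o(T) = 2*T²
g(k, y) = 1/40 - 7*k*y (g(k, y) = (-7*k)*y + 1/(66 - 26) = -7*k*y + 1/40 = 1/40 - 7*k*y)
√(o(6*1 + 0) + g(-60, 6)) = √(2*(6*1 + 0)² + (1/40 - 7*(-60)*6)) = √(2*(6 + 0)² + (1/40 + 2520)) = √(2*6² + 100801/40) = √(2*36 + 100801/40) = √(72 + 100801/40) = √(103681/40) = √1036810/20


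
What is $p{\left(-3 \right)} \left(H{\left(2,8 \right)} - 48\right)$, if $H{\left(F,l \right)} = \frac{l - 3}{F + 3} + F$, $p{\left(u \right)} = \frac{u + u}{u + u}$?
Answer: $-45$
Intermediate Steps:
$p{\left(u \right)} = 1$ ($p{\left(u \right)} = \frac{2 u}{2 u} = 2 u \frac{1}{2 u} = 1$)
$H{\left(F,l \right)} = F + \frac{-3 + l}{3 + F}$ ($H{\left(F,l \right)} = \frac{-3 + l}{3 + F} + F = F + \frac{-3 + l}{3 + F}$)
$p{\left(-3 \right)} \left(H{\left(2,8 \right)} - 48\right) = 1 \left(\frac{-3 + 8 + 2^{2} + 3 \cdot 2}{3 + 2} - 48\right) = 1 \left(\frac{-3 + 8 + 4 + 6}{5} - 48\right) = 1 \left(\frac{1}{5} \cdot 15 - 48\right) = 1 \left(3 - 48\right) = 1 \left(-45\right) = -45$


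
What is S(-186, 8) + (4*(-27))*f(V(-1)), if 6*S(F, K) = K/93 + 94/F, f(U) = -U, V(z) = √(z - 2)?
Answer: -13/186 + 108*I*√3 ≈ -0.069893 + 187.06*I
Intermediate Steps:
V(z) = √(-2 + z)
S(F, K) = K/558 + 47/(3*F) (S(F, K) = (K/93 + 94/F)/6 = (94/F + K/93)/6 = K/558 + 47/(3*F))
S(-186, 8) + (4*(-27))*f(V(-1)) = (1/558)*(8742 - 186*8)/(-186) + (4*(-27))*(-√(-2 - 1)) = (1/558)*(-1/186)*(8742 - 1488) - (-108)*√(-3) = (1/558)*(-1/186)*7254 - (-108)*I*√3 = -13/186 - (-108)*I*√3 = -13/186 + 108*I*√3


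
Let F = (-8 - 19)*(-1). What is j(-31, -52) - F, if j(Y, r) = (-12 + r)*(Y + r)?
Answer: 5285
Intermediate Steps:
F = 27 (F = -27*(-1) = 27)
j(-31, -52) - F = ((-52)² - 12*(-31) - 12*(-52) - 31*(-52)) - 1*27 = (2704 + 372 + 624 + 1612) - 27 = 5312 - 27 = 5285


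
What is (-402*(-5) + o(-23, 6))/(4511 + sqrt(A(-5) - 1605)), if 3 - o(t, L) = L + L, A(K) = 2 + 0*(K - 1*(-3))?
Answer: 9026511/20350724 - 2001*I*sqrt(1603)/20350724 ≈ 0.44355 - 0.0039367*I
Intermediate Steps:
A(K) = 2 (A(K) = 2 + 0*(K + 3) = 2 + 0*(3 + K) = 2 + 0 = 2)
o(t, L) = 3 - 2*L (o(t, L) = 3 - (L + L) = 3 - 2*L)
(-402*(-5) + o(-23, 6))/(4511 + sqrt(A(-5) - 1605)) = (-402*(-5) + (3 - 2*6))/(4511 + sqrt(2 - 1605)) = (2010 + (3 - 12))/(4511 + sqrt(-1603)) = (2010 - 9)/(4511 + I*sqrt(1603)) = 2001/(4511 + I*sqrt(1603))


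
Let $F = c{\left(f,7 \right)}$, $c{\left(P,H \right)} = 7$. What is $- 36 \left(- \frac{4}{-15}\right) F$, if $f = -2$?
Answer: $- \frac{336}{5} \approx -67.2$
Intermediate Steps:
$F = 7$
$- 36 \left(- \frac{4}{-15}\right) F = - 36 \left(- \frac{4}{-15}\right) 7 = - 36 \left(\left(-4\right) \left(- \frac{1}{15}\right)\right) 7 = \left(-36\right) \frac{4}{15} \cdot 7 = \left(- \frac{48}{5}\right) 7 = - \frac{336}{5}$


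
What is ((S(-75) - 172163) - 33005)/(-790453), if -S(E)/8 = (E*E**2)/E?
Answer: 250168/790453 ≈ 0.31649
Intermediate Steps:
S(E) = -8*E**2 (S(E) = -8*E*E**2/E = -8*E**3/E = -8*E**2)
((S(-75) - 172163) - 33005)/(-790453) = ((-8*(-75)**2 - 172163) - 33005)/(-790453) = ((-8*5625 - 172163) - 33005)*(-1/790453) = ((-45000 - 172163) - 33005)*(-1/790453) = (-217163 - 33005)*(-1/790453) = -250168*(-1/790453) = 250168/790453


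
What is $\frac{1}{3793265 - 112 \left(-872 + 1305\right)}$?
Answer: $\frac{1}{3744769} \approx 2.6704 \cdot 10^{-7}$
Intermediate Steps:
$\frac{1}{3793265 - 112 \left(-872 + 1305\right)} = \frac{1}{3793265 - 48496} = \frac{1}{3744769}$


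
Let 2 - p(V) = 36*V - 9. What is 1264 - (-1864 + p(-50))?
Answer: 1317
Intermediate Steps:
p(V) = 11 - 36*V (p(V) = 2 - (36*V - 9) = 2 - (-9 + 36*V) = 2 + (9 - 36*V) = 11 - 36*V)
1264 - (-1864 + p(-50)) = 1264 - (-1864 + (11 - 36*(-50))) = 1264 - (-1864 + (11 + 1800)) = 1264 - (-1864 + 1811) = 1264 - 1*(-53) = 1264 + 53 = 1317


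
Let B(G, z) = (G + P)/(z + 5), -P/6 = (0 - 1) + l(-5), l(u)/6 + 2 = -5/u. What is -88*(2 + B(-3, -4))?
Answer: -3608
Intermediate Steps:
l(u) = -12 - 30/u (l(u) = -12 + 6*(-5/u) = -12 - 30/u)
P = 42 (P = -6*((0 - 1) + (-12 - 30/(-5))) = -6*(-1 + (-12 - 30*(-⅕))) = -6*(-1 + (-12 + 6)) = -6*(-1 - 6) = -6*(-7) = 42)
B(G, z) = (42 + G)/(5 + z) (B(G, z) = (G + 42)/(z + 5) = (42 + G)/(5 + z))
-88*(2 + B(-3, -4)) = -88*(2 + (42 - 3)/(5 - 4)) = -88*(2 + 39/1) = -88*(2 + 1*39) = -88*(2 + 39) = -88*41 = -44*82 = -3608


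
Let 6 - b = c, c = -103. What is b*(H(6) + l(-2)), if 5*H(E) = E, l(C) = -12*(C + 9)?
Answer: -45126/5 ≈ -9025.2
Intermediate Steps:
l(C) = -108 - 12*C (l(C) = -12*(9 + C) = -108 - 12*C)
b = 109 (b = 6 - 1*(-103) = 6 + 103 = 109)
H(E) = E/5
b*(H(6) + l(-2)) = 109*((⅕)*6 + (-108 - 12*(-2))) = 109*(6/5 + (-108 + 24)) = 109*(6/5 - 84) = 109*(-414/5) = -45126/5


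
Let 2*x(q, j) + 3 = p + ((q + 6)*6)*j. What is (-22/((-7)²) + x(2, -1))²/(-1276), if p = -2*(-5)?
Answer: -4214809/12254704 ≈ -0.34393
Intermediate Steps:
p = 10
x(q, j) = 7/2 + j*(36 + 6*q)/2 (x(q, j) = -3/2 + (10 + ((q + 6)*6)*j)/2 = -3/2 + (10 + ((6 + q)*6)*j)/2 = -3/2 + (10 + (36 + 6*q)*j)/2 = -3/2 + (10 + j*(36 + 6*q))/2 = -3/2 + (5 + j*(36 + 6*q)/2) = 7/2 + j*(36 + 6*q)/2)
(-22/((-7)²) + x(2, -1))²/(-1276) = (-22/((-7)²) + (7/2 + 18*(-1) + 3*(-1)*2))²/(-1276) = (-22/49 + (7/2 - 18 - 6))²*(-1/1276) = (-22*1/49 - 41/2)²*(-1/1276) = (-22/49 - 41/2)²*(-1/1276) = (-2053/98)²*(-1/1276) = (4214809/9604)*(-1/1276) = -4214809/12254704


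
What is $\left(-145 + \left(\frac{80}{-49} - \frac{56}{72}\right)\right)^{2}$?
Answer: $\frac{4226040064}{194481} \approx 21730.0$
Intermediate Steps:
$\left(-145 + \left(\frac{80}{-49} - \frac{56}{72}\right)\right)^{2} = \left(-145 + \left(80 \left(- \frac{1}{49}\right) - \frac{7}{9}\right)\right)^{2} = \left(-145 - \frac{1063}{441}\right)^{2} = \left(- \frac{65008}{441}\right)^{2} = \frac{4226040064}{194481}$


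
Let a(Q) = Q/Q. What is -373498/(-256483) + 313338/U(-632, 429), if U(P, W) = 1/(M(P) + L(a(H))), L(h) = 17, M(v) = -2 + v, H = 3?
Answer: -49585741573220/256483 ≈ -1.9333e+8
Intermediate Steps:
a(Q) = 1
U(P, W) = 1/(15 + P) (U(P, W) = 1/((-2 + P) + 17) = 1/(15 + P))
-373498/(-256483) + 313338/U(-632, 429) = -373498/(-256483) + 313338/(1/(15 - 632)) = -373498*(-1/256483) + 313338/(1/(-617)) = 373498/256483 + 313338/(-1/617) = 373498/256483 + 313338*(-617) = 373498/256483 - 193329546 = -49585741573220/256483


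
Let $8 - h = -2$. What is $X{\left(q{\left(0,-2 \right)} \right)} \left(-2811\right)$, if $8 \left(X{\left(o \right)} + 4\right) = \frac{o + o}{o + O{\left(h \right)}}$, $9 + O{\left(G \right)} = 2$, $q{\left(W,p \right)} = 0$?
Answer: $11244$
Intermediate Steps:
$h = 10$ ($h = 8 - -2 = 8 + 2 = 10$)
$O{\left(G \right)} = -7$ ($O{\left(G \right)} = -9 + 2 = -7$)
$X{\left(o \right)} = -4 + \frac{o}{4 \left(-7 + o\right)}$ ($X{\left(o \right)} = -4 + \frac{\left(o + o\right) \frac{1}{o - 7}}{8} = -4 + \frac{2 o \frac{1}{-7 + o}}{8} = -4 + \frac{o}{4 \left(-7 + o\right)}$)
$X{\left(q{\left(0,-2 \right)} \right)} \left(-2811\right) = \frac{112 - 0}{4 \left(-7 + 0\right)} \left(-2811\right) = \frac{112 + 0}{4 \left(-7\right)} \left(-2811\right) = \frac{1}{4} \left(- \frac{1}{7}\right) 112 \left(-2811\right) = \left(-4\right) \left(-2811\right) = 11244$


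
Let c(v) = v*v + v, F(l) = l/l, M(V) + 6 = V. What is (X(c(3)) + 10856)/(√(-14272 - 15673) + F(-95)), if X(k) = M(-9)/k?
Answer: 14473/39928 - 14473*I*√29945/39928 ≈ 0.36248 - 62.725*I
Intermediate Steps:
M(V) = -6 + V
F(l) = 1
c(v) = v + v² (c(v) = v² + v = v + v²)
X(k) = -15/k (X(k) = (-6 - 9)/k = -15/k)
(X(c(3)) + 10856)/(√(-14272 - 15673) + F(-95)) = (-15*1/(3*(1 + 3)) + 10856)/(√(-14272 - 15673) + 1) = (-15/(3*4) + 10856)/(√(-29945) + 1) = (-15/12 + 10856)/(I*√29945 + 1) = (-15*1/12 + 10856)/(1 + I*√29945) = (-5/4 + 10856)/(1 + I*√29945) = 43419/(4*(1 + I*√29945))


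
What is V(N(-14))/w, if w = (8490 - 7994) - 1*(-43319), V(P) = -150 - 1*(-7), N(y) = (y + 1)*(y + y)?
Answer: -143/43815 ≈ -0.0032637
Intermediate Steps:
N(y) = 2*y*(1 + y) (N(y) = (1 + y)*(2*y) = 2*y*(1 + y))
V(P) = -143 (V(P) = -150 + 7 = -143)
w = 43815 (w = 496 + 43319 = 43815)
V(N(-14))/w = -143/43815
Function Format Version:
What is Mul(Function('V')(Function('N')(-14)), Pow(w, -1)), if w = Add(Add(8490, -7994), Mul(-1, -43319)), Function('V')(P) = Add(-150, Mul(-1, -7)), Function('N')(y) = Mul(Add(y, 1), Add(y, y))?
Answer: Rational(-143, 43815) ≈ -0.0032637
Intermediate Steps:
Function('N')(y) = Mul(2, y, Add(1, y)) (Function('N')(y) = Mul(Add(1, y), Mul(2, y)) = Mul(2, y, Add(1, y)))
Function('V')(P) = -143 (Function('V')(P) = Add(-150, 7) = -143)
w = 43815 (w = Add(496, 43319) = 43815)
Mul(Function('V')(Function('N')(-14)), Pow(w, -1)) = Mul(-143, Pow(43815, -1)) = Mul(-143, Rational(1, 43815)) = Rational(-143, 43815)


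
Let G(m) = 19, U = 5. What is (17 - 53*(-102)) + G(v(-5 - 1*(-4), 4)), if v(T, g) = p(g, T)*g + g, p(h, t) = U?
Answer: 5442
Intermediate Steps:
p(h, t) = 5
v(T, g) = 6*g (v(T, g) = 5*g + g = 6*g)
(17 - 53*(-102)) + G(v(-5 - 1*(-4), 4)) = (17 - 53*(-102)) + 19 = (17 + 5406) + 19 = 5423 + 19 = 5442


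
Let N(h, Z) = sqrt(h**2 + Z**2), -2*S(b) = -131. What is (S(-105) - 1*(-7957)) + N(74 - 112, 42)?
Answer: 16045/2 + 2*sqrt(802) ≈ 8079.1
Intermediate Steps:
S(b) = 131/2 (S(b) = -1/2*(-131) = 131/2)
N(h, Z) = sqrt(Z**2 + h**2)
(S(-105) - 1*(-7957)) + N(74 - 112, 42) = (131/2 - 1*(-7957)) + sqrt(42**2 + (74 - 112)**2) = (131/2 + 7957) + sqrt(1764 + (-38)**2) = 16045/2 + sqrt(1764 + 1444) = 16045/2 + sqrt(3208) = 16045/2 + 2*sqrt(802)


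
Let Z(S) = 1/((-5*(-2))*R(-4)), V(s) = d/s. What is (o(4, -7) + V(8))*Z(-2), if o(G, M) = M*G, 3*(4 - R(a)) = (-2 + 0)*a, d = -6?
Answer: -69/32 ≈ -2.1563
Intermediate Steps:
R(a) = 4 + 2*a/3 (R(a) = 4 - (-2 + 0)*a/3 = 4 - (-2)*a/3 = 4 + 2*a/3)
V(s) = -6/s
Z(S) = 3/40 (Z(S) = 1/((-5*(-2))*(4 + (2/3)*(-4))) = 1/(10*(4 - 8/3)) = 1/(10*(4/3)) = 1/(40/3) = 3/40)
o(G, M) = G*M
(o(4, -7) + V(8))*Z(-2) = (4*(-7) - 6/8)*(3/40) = (-28 - 6*1/8)*(3/40) = (-28 - 3/4)*(3/40) = -115/4*3/40 = -69/32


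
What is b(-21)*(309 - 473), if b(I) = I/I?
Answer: -164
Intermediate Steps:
b(I) = 1
b(-21)*(309 - 473) = 1*(309 - 473) = 1*(-164) = -164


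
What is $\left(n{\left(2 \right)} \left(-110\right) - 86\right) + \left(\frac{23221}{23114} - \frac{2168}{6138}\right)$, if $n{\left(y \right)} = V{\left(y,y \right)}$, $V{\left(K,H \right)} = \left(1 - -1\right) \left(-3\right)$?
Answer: $\frac{40763970757}{70936866} \approx 574.65$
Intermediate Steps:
$V{\left(K,H \right)} = -6$ ($V{\left(K,H \right)} = \left(1 + 1\right) \left(-3\right) = 2 \left(-3\right) = -6$)
$n{\left(y \right)} = -6$
$\left(n{\left(2 \right)} \left(-110\right) - 86\right) + \left(\frac{23221}{23114} - \frac{2168}{6138}\right) = \left(\left(-6\right) \left(-110\right) - 86\right) + \left(\frac{23221}{23114} - \frac{2168}{6138}\right) = \left(660 - 86\right) + \left(23221 \cdot \frac{1}{23114} - \frac{1084}{3069}\right) = 574 + \left(\frac{23221}{23114} - \frac{1084}{3069}\right) = 574 + \frac{46209673}{70936866} = \frac{40763970757}{70936866}$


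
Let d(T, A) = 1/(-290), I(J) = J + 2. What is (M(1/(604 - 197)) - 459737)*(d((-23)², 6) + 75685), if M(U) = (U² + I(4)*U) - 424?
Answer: -836520157202490427/24019105 ≈ -3.4827e+10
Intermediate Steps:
I(J) = 2 + J
d(T, A) = -1/290
M(U) = -424 + U² + 6*U (M(U) = (U² + (2 + 4)*U) - 424 = (U² + 6*U) - 424 = -424 + U² + 6*U)
(M(1/(604 - 197)) - 459737)*(d((-23)², 6) + 75685) = ((-424 + (1/(604 - 197))² + 6/(604 - 197)) - 459737)*(-1/290 + 75685) = ((-424 + (1/407)² + 6/407) - 459737)*(21948649/290) = ((-424 + (1/407)² + 6*(1/407)) - 459737)*(21948649/290) = ((-424 + 1/165649 + 6/407) - 459737)*(21948649/290) = (-70232733/165649 - 459737)*(21948649/290) = -76225207046/165649*21948649/290 = -836520157202490427/24019105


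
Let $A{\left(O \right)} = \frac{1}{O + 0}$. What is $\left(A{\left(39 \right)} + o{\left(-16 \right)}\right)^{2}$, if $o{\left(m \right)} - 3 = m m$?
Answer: $\frac{102050404}{1521} \approx 67094.0$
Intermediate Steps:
$A{\left(O \right)} = \frac{1}{O}$
$o{\left(m \right)} = 3 + m^{2}$ ($o{\left(m \right)} = 3 + m m = 3 + m^{2}$)
$\left(A{\left(39 \right)} + o{\left(-16 \right)}\right)^{2} = \left(\frac{1}{39} + \left(3 + \left(-16\right)^{2}\right)\right)^{2} = \left(\frac{1}{39} + \left(3 + 256\right)\right)^{2} = \left(\frac{1}{39} + 259\right)^{2} = \left(\frac{10102}{39}\right)^{2} = \frac{102050404}{1521}$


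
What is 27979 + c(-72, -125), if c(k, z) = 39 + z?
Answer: 27893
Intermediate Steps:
27979 + c(-72, -125) = 27979 + (39 - 125) = 27979 - 86 = 27893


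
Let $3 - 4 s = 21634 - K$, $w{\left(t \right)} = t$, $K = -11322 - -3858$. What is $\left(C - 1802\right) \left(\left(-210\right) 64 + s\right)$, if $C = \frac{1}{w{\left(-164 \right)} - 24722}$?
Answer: $\frac{3715597095915}{99544} \approx 3.7326 \cdot 10^{7}$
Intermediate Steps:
$K = -7464$ ($K = -11322 + 3858 = -7464$)
$s = - \frac{29095}{4}$ ($s = \frac{3}{4} - \frac{21634 - -7464}{4} = \frac{3}{4} - \frac{21634 + 7464}{4} = \frac{3}{4} - \frac{14549}{2} = - \frac{29095}{4} \approx -7273.8$)
$C = - \frac{1}{24886}$ ($C = \frac{1}{-164 - 24722} = \frac{1}{-24886} = - \frac{1}{24886} \approx -4.0183 \cdot 10^{-5}$)
$\left(C - 1802\right) \left(\left(-210\right) 64 + s\right) = \left(- \frac{1}{24886} - 1802\right) \left(\left(-210\right) 64 - \frac{29095}{4}\right) = - \frac{44844573 \left(-13440 - \frac{29095}{4}\right)}{24886} = \left(- \frac{44844573}{24886}\right) \left(- \frac{82855}{4}\right) = \frac{3715597095915}{99544}$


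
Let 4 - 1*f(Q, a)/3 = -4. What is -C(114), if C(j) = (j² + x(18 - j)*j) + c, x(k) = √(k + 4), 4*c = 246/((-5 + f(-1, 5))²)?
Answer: -9383235/722 - 228*I*√23 ≈ -12996.0 - 1093.4*I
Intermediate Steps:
f(Q, a) = 24 (f(Q, a) = 12 - 3*(-4) = 12 + 12 = 24)
c = 123/722 (c = (246/((-5 + 24)²))/4 = (246/(19²))/4 = (246/361)/4 = (246*(1/361))/4 = (¼)*(246/361) = 123/722 ≈ 0.17036)
x(k) = √(4 + k)
C(j) = 123/722 + j² + j*√(22 - j) (C(j) = (j² + √(4 + (18 - j))*j) + 123/722 = (j² + √(22 - j)*j) + 123/722 = (j² + j*√(22 - j)) + 123/722 = 123/722 + j² + j*√(22 - j))
-C(114) = -(123/722 + 114² + 114*√(22 - 1*114)) = -(123/722 + 12996 + 114*√(22 - 114)) = -(123/722 + 12996 + 114*√(-92)) = -(123/722 + 12996 + 114*(2*I*√23)) = -(123/722 + 12996 + 228*I*√23) = -(9383235/722 + 228*I*√23) = -9383235/722 - 228*I*√23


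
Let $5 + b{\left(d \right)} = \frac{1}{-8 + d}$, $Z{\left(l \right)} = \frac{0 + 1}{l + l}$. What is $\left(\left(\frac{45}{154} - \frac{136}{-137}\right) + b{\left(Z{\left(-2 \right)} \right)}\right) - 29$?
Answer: $- \frac{2078341}{63294} \approx -32.836$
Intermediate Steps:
$Z{\left(l \right)} = \frac{1}{2 l}$ ($Z{\left(l \right)} = 1 \frac{1}{2 l} = \frac{1}{2 l}$)
$b{\left(d \right)} = -5 + \frac{1}{-8 + d}$
$\left(\left(\frac{45}{154} - \frac{136}{-137}\right) + b{\left(Z{\left(-2 \right)} \right)}\right) - 29 = \left(\left(\frac{45}{154} - \frac{136}{-137}\right) + \frac{41 - 5 \frac{1}{2 \left(-2\right)}}{-8 + \frac{1}{2 \left(-2\right)}}\right) - 29 = \left(\left(45 \cdot \frac{1}{154} - - \frac{136}{137}\right) + \frac{41 - 5 \cdot \frac{1}{2} \left(- \frac{1}{2}\right)}{-8 + \frac{1}{2} \left(- \frac{1}{2}\right)}\right) - 29 = \left(\left(\frac{45}{154} + \frac{136}{137}\right) + \frac{41 - - \frac{5}{4}}{-8 - \frac{1}{4}}\right) - 29 = \left(\frac{27109}{21098} + \frac{41 + \frac{5}{4}}{- \frac{33}{4}}\right) - 29 = \left(\frac{27109}{21098} - \frac{169}{33}\right) - 29 = - \frac{242815}{63294} - 29 = - \frac{2078341}{63294}$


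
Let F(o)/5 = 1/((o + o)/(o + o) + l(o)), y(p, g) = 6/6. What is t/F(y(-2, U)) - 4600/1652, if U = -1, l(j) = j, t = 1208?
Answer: 992058/2065 ≈ 480.42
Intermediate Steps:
y(p, g) = 1 (y(p, g) = 6*(⅙) = 1)
F(o) = 5/(1 + o) (F(o) = 5/((o + o)/(o + o) + o) = 5/((2*o)/((2*o)) + o) = 5/((2*o)*(1/(2*o)) + o) = 5/(1 + o))
t/F(y(-2, U)) - 4600/1652 = 1208/((5/(1 + 1))) - 4600/1652 = 1208/((5/2)) - 4600*1/1652 = 1208/((5*(½))) - 1150/413 = 1208/(5/2) - 1150/413 = 1208*(⅖) - 1150/413 = 2416/5 - 1150/413 = 992058/2065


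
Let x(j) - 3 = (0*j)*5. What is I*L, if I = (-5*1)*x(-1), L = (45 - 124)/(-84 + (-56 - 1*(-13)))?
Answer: -1185/127 ≈ -9.3307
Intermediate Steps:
x(j) = 3 (x(j) = 3 + (0*j)*5 = 3 + 0*5 = 3 + 0 = 3)
L = 79/127 (L = -79/(-84 + (-56 + 13)) = -79/(-84 - 43) = -79/(-127) = -79*(-1/127) = 79/127 ≈ 0.62205)
I = -15 (I = -5*1*3 = -5*3 = -15)
I*L = -15*79/127 = -1185/127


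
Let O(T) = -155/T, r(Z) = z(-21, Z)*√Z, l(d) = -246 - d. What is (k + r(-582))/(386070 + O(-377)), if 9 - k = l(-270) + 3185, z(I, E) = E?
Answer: -241280/29109709 - 219414*I*√582/145548545 ≈ -0.0082886 - 0.036368*I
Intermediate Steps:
r(Z) = Z^(3/2) (r(Z) = Z*√Z = Z^(3/2))
k = -3200 (k = 9 - ((-246 - 1*(-270)) + 3185) = 9 - ((-246 + 270) + 3185) = 9 - (24 + 3185) = 9 - 1*3209 = 9 - 3209 = -3200)
(k + r(-582))/(386070 + O(-377)) = (-3200 + (-582)^(3/2))/(386070 - 155/(-377)) = (-3200 - 582*I*√582)/(386070 - 155*(-1/377)) = (-3200 - 582*I*√582)/(386070 + 155/377) = (-3200 - 582*I*√582)/(145548545/377) = (-3200 - 582*I*√582)*(377/145548545) = -241280/29109709 - 219414*I*√582/145548545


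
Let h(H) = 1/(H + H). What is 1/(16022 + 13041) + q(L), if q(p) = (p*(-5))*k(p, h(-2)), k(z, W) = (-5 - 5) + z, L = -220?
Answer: -7352938999/29063 ≈ -2.5300e+5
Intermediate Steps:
h(H) = 1/(2*H)
k(z, W) = -10 + z
q(p) = -5*p*(-10 + p) (q(p) = (p*(-5))*(-10 + p) = (-5*p)*(-10 + p) = -5*p*(-10 + p))
1/(16022 + 13041) + q(L) = 1/(16022 + 13041) + 5*(-220)*(10 - 1*(-220)) = 1/29063 + 5*(-220)*(10 + 220) = 1/29063 + 5*(-220)*230 = 1/29063 - 253000 = -7352938999/29063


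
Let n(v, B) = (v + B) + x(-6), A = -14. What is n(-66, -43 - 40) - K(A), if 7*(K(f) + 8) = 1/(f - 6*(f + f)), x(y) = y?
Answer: -158467/1078 ≈ -147.00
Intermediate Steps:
n(v, B) = -6 + B + v (n(v, B) = (v + B) - 6 = (B + v) - 6 = -6 + B + v)
K(f) = -8 - 1/(77*f) (K(f) = -8 + 1/(7*(f - 6*(f + f))) = -8 + 1/(7*(f - 12*f)) = -8 + 1/(7*((-11*f))) = -8 + (-1/(11*f))/7 = -8 - 1/(77*f))
n(-66, -43 - 40) - K(A) = (-6 + (-43 - 40) - 66) - (-8 - 1/77/(-14)) = (-6 - 83 - 66) - (-8 - 1/77*(-1/14)) = -155 - (-8 + 1/1078) = -155 - 1*(-8623/1078) = -155 + 8623/1078 = -158467/1078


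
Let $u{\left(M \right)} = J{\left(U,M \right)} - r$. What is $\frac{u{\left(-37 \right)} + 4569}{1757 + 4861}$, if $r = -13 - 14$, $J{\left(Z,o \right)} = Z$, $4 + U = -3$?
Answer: $\frac{4589}{6618} \approx 0.69341$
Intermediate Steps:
$U = -7$ ($U = -4 - 3 = -7$)
$r = -27$
$u{\left(M \right)} = 20$ ($u{\left(M \right)} = -7 - -27 = -7 + 27 = 20$)
$\frac{u{\left(-37 \right)} + 4569}{1757 + 4861} = \frac{20 + 4569}{1757 + 4861} = \frac{4589}{6618}$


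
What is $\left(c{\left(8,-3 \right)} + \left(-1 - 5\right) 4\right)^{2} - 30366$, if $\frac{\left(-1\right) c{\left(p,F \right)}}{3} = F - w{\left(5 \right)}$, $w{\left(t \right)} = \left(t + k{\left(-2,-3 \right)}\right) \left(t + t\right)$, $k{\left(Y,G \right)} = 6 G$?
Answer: $133659$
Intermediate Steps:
$w{\left(t \right)} = 2 t \left(-18 + t\right)$ ($w{\left(t \right)} = \left(t + 6 \left(-3\right)\right) \left(t + t\right) = \left(t - 18\right) 2 t = \left(-18 + t\right) 2 t = 2 t \left(-18 + t\right)$)
$c{\left(p,F \right)} = -390 - 3 F$ ($c{\left(p,F \right)} = - 3 \left(F - 2 \cdot 5 \left(-18 + 5\right)\right) = - 3 \left(F - 2 \cdot 5 \left(-13\right)\right) = - 3 \left(F - -130\right) = - 3 \left(F + 130\right) = - 3 \left(130 + F\right) = -390 - 3 F$)
$\left(c{\left(8,-3 \right)} + \left(-1 - 5\right) 4\right)^{2} - 30366 = \left(\left(-390 - -9\right) + \left(-1 - 5\right) 4\right)^{2} - 30366 = \left(\left(-390 + 9\right) + \left(-1 - 5\right) 4\right)^{2} - 30366 = \left(-381 - 24\right)^{2} - 30366 = \left(-405\right)^{2} - 30366 = 164025 - 30366 = 133659$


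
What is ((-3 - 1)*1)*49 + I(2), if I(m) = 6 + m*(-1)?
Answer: -192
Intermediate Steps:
I(m) = 6 - m
((-3 - 1)*1)*49 + I(2) = ((-3 - 1)*1)*49 + (6 - 1*2) = -4*1*49 + (6 - 2) = -4*49 + 4 = -196 + 4 = -192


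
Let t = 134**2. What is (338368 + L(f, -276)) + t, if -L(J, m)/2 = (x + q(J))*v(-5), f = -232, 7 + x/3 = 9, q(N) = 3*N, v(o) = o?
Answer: 349424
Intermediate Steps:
t = 17956
x = 6 (x = -21 + 3*9 = -21 + 27 = 6)
L(J, m) = 60 + 30*J (L(J, m) = -2*(6 + 3*J)*(-5) = -2*(-30 - 15*J) = 60 + 30*J)
(338368 + L(f, -276)) + t = (338368 + (60 + 30*(-232))) + 17956 = (338368 + (60 - 6960)) + 17956 = (338368 - 6900) + 17956 = 331468 + 17956 = 349424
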